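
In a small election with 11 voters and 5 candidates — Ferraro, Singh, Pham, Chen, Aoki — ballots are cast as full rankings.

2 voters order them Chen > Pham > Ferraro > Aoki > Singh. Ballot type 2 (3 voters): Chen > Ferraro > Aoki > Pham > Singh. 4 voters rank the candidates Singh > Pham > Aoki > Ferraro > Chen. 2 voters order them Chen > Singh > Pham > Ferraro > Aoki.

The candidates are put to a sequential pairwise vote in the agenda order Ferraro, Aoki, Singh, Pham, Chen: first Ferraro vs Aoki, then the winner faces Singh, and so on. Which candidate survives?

Chen

Round 1: Ferraro vs Aoki — 7–4, Ferraro advances.
Round 2: Ferraro vs Singh — 5–6, Singh advances.
Round 3: Singh vs Pham — 6–5, Singh advances.
Round 4: Singh vs Chen — 4–7, Chen advances.
Chen survives the agenda.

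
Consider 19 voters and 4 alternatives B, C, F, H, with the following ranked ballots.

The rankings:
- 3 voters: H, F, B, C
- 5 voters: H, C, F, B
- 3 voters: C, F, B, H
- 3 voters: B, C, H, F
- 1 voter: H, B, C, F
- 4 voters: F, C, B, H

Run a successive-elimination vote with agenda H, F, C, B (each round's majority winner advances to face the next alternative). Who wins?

Round 1: H vs F — 12–7, H advances.
Round 2: H vs C — 9–10, C advances.
Round 3: C vs B — 12–7, C advances.
C survives the agenda.

C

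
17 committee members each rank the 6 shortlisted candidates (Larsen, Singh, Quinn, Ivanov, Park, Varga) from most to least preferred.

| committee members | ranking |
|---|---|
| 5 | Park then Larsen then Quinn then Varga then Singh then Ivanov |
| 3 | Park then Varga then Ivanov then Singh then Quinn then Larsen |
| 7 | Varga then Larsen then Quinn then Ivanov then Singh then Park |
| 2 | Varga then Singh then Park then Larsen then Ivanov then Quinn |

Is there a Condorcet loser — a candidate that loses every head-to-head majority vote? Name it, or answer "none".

none

Head-to-head results (17 committee members):
Larsen vs Singh: Larsen, 12–5.
Larsen–Quinn: Larsen 14–3.
Larsen vs Ivanov: 5+7+2 = 14 for Larsen, 3 for Ivanov — Larsen by 14–3.
Larsen vs Park: Park wins 10–7.
Larsen vs Varga: 5 to 12, Varga.
Singh vs Quinn: Quinn, 12–5.
Singh vs Ivanov: Singh preferred on 5+2 = 7 ballots; Ivanov wins 10–7.
Singh vs Park: Singh is ranked higher on 7+2 = 9 ballots, Park on 8. Singh wins 9–8.
Singh vs Varga: 0 for Singh, 17 for Varga — Varga by 17–0.
Quinn vs Ivanov: Quinn preferred on 5+7 = 12 ballots; Quinn wins 12–5.
Quinn vs Park: Park, 10–7.
Quinn vs Varga: Varga, 12–5.
Ivanov vs Park: 7 for Ivanov, 10 for Park — Park by 10–7.
Ivanov vs Varga: Varga, 17–0.
Park vs Varga: Park preferred on 5+3 = 8 ballots; Varga wins 9–8.
No candidate is winless: Larsen beats Singh; Singh beats Park; Quinn beats Singh; Ivanov beats Singh; Park beats Larsen; Varga beats Larsen. There is no Condorcet loser.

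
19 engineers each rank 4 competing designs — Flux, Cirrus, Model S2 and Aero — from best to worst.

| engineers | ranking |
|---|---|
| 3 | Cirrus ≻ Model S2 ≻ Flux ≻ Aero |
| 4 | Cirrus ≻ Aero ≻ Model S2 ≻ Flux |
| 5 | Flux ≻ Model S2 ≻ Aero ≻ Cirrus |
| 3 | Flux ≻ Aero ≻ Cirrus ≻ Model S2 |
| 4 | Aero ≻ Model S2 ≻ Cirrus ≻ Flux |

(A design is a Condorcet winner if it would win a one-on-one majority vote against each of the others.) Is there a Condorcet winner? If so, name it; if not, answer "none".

Head-to-head results (19 engineers):
Flux vs Cirrus: Cirrus, 11–8.
Flux vs Model S2: Flux is ranked higher on 5+3 = 8 ballots, Model S2 on 11. Model S2 wins 11–8.
Flux–Aero: Flux 11–8.
Cirrus–Model S2: Cirrus 10–9.
Cirrus vs Aero: Cirrus preferred on 3+4 = 7 ballots; Aero wins 12–7.
Model S2 vs Aero: Model S2 is ranked higher on 3+5 = 8 ballots, Aero on 11. Aero wins 11–8.
Each design drops at least one matchup (Flux loses to Cirrus; Cirrus loses to Aero; Model S2 loses to Cirrus; Aero loses to Flux); the cycle Flux beats Aero beats Cirrus beats Flux rules out a Condorcet winner.

none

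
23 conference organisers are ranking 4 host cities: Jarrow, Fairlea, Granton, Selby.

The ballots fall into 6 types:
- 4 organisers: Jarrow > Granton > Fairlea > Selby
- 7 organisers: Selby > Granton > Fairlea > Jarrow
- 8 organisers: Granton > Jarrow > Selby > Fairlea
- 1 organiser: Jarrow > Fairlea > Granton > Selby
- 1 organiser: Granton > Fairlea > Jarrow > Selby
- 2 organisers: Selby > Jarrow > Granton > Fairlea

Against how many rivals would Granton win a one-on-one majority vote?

3

Granton against each rival (23 organisers):
Granton vs Jarrow: Granton wins 16–7.
Granton vs Fairlea: 4+7+8+1+2 = 22 for Granton, 1 for Fairlea — Granton by 22–1.
Granton vs Selby: Granton preferred on 4+8+1+1 = 14 ballots; Granton wins 14–9.
Granton beats Jarrow, Fairlea, Selby — 3 pairwise wins.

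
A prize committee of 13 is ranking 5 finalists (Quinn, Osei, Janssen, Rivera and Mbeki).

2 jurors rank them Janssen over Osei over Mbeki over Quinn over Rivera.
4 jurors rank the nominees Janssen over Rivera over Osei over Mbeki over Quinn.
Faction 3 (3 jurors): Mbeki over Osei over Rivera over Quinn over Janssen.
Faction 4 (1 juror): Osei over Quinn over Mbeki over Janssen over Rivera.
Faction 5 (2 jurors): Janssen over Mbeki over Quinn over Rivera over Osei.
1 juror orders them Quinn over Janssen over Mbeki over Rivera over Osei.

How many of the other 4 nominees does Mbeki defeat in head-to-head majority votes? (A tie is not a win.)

2

Mbeki against each rival (13 jurors):
Mbeki vs Quinn: 2+4+3+2 = 11 for Mbeki, 2 for Quinn — Mbeki by 11–2.
Mbeki vs Osei: 6 to 7, Osei.
Mbeki vs Janssen: Janssen, 9–4.
Mbeki–Rivera: Mbeki 9–4.
Mbeki beats Quinn, Rivera; loses to Osei, Janssen — 2 pairwise wins.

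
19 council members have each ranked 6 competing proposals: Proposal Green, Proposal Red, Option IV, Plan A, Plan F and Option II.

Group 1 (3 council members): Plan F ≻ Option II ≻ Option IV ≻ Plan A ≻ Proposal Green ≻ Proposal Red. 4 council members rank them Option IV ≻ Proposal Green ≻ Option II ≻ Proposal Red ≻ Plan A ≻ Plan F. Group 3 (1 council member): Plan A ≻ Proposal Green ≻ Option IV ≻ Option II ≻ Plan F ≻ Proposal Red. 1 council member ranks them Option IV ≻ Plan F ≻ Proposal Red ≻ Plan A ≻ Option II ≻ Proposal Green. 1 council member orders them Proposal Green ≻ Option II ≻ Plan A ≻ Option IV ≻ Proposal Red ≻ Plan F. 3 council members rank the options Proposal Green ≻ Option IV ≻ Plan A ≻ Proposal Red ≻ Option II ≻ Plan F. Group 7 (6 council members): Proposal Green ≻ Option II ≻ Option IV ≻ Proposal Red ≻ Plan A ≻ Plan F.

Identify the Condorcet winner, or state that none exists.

Proposal Green

Head-to-head results (19 council members):
Proposal Green vs Proposal Red: Proposal Green is ranked higher on 3+4+1+1+3+6 = 18 ballots, Proposal Red on 1. Proposal Green wins 18–1.
Proposal Green vs Option IV: 1+1+3+6 = 11 for Proposal Green, 8 for Option IV — Proposal Green by 11–8.
Proposal Green vs Plan A: Proposal Green is ranked higher on 4+1+3+6 = 14 ballots, Plan A on 5. Proposal Green wins 14–5.
Proposal Green vs Plan F: Proposal Green is ranked higher on 4+1+1+3+6 = 15 ballots, Plan F on 4. Proposal Green wins 15–4.
Proposal Green vs Option II: 15 to 4, Proposal Green.
Proposal Red vs Option IV: 0 for Proposal Red, 19 for Option IV — Option IV by 19–0.
Proposal Red vs Plan A: Proposal Red is ranked higher on 4+1+6 = 11 ballots, Plan A on 8. Proposal Red wins 11–8.
Proposal Red vs Plan F: 4+1+3+6 = 14 for Proposal Red, 5 for Plan F — Proposal Red by 14–5.
Proposal Red vs Option II: 4 to 15, Option II.
Option IV vs Plan A: Option IV preferred on 3+4+1+3+6 = 17 ballots; Option IV wins 17–2.
Option IV vs Plan F: 4+1+1+1+3+6 = 16 for Option IV, 3 for Plan F — Option IV by 16–3.
Option IV vs Option II: 4+1+1+3 = 9 for Option IV, 10 for Option II — Option II by 10–9.
Plan A vs Plan F: 4+1+1+3+6 = 15 for Plan A, 4 for Plan F — Plan A by 15–4.
Plan A vs Option II: 1+1+3 = 5 for Plan A, 14 for Option II — Option II by 14–5.
Plan F vs Option II: Plan F is ranked higher on 3+1 = 4 ballots, Option II on 15. Option II wins 15–4.
Proposal Green beats each of Proposal Red, Option IV, Plan A, Plan F, Option II — Proposal Green is the Condorcet winner.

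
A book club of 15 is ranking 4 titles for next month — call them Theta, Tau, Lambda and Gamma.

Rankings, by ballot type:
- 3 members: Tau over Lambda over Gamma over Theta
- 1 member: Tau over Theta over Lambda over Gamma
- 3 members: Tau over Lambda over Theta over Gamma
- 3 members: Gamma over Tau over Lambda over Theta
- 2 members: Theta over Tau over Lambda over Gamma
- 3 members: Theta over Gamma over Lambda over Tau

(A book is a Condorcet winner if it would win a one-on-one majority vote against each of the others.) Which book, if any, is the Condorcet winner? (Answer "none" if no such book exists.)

Tau

Pairwise majorities:
Theta vs Tau: Tau wins 10–5.
Theta–Lambda: Lambda 9–6.
Theta vs Gamma: 9 to 6, Theta.
Tau vs Lambda: 12 to 3, Tau.
Tau vs Gamma: Tau is ranked higher on 3+1+3+2 = 9 ballots, Gamma on 6. Tau wins 9–6.
Lambda vs Gamma: Lambda is ranked higher on 3+1+3+2 = 9 ballots, Gamma on 6. Lambda wins 9–6.
Only Tau has no losses; Tau is the Condorcet winner.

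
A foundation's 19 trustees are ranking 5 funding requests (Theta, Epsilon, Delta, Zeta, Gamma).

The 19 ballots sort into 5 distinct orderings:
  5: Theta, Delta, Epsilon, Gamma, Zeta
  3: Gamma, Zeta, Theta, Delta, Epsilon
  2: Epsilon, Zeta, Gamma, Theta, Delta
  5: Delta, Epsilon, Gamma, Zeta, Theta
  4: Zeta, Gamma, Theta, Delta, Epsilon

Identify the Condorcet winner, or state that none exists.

none

Pairwise majorities:
Theta vs Epsilon: Theta, 12–7.
Theta vs Delta: 5+3+2+4 = 14 for Theta, 5 for Delta — Theta by 14–5.
Theta–Zeta: Zeta 14–5.
Theta vs Gamma: Theta preferred on 5 ballots; Gamma wins 14–5.
Epsilon vs Delta: Epsilon is ranked higher on 2 ballots, Delta on 17. Delta wins 17–2.
Epsilon vs Zeta: Epsilon is ranked higher on 5+2+5 = 12 ballots, Zeta on 7. Epsilon wins 12–7.
Epsilon–Gamma: Epsilon 12–7.
Delta–Zeta: Delta 10–9.
Delta–Gamma: Delta 10–9.
Zeta vs Gamma: 6 to 13, Gamma.
Each project drops at least one matchup (Theta loses to Zeta; Epsilon loses to Theta; Delta loses to Theta; Zeta loses to Epsilon; Gamma loses to Epsilon); the cycle Theta > Epsilon > Zeta > Theta rules out a Condorcet winner.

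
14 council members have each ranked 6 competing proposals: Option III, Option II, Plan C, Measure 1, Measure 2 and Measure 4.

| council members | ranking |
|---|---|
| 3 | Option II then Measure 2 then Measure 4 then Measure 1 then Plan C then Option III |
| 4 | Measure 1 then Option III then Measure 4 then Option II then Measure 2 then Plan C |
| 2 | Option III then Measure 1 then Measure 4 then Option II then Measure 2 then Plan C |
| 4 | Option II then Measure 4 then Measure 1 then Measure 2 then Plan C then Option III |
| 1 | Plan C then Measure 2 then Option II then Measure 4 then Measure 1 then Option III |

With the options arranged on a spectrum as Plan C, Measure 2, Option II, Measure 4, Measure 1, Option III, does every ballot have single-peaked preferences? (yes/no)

yes

Axis positions: Plan C=1, Measure 2=2, Option II=3, Measure 4=4, Measure 1=5, Option III=6.
Ballot type 1 (peak Option II at position 3): ranking walks positions 3-2-4-5-1-6, expanding outward from the peak — single-peaked.
Ballot type 2 (peak Measure 1 at position 5): ranking walks positions 5-6-4-3-2-1, expanding outward from the peak — single-peaked.
Ballot type 3 (peak Option III at position 6): ranking walks positions 6-5-4-3-2-1, expanding outward from the peak — single-peaked.
Ballot type 4 (peak Option II at position 3): ranking walks positions 3-4-5-2-1-6, expanding outward from the peak — single-peaked.
Ballot type 5 (peak Plan C at position 1): ranking walks positions 1-2-3-4-5-6, expanding outward from the peak — single-peaked.
Every ranking is single-peaked on this axis.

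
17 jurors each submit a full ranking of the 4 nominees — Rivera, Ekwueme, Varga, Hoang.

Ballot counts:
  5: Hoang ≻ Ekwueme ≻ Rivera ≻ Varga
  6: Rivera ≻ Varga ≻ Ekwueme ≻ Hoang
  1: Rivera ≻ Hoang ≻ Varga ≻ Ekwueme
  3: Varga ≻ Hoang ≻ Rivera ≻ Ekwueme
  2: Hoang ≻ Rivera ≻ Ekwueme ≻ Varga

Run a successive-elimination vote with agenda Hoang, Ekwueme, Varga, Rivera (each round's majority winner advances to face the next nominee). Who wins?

Round 1: Hoang vs Ekwueme — 11–6, Hoang advances.
Round 2: Hoang vs Varga — 8–9, Varga advances.
Round 3: Varga vs Rivera — 3–14, Rivera advances.
The agenda winner is Rivera.

Rivera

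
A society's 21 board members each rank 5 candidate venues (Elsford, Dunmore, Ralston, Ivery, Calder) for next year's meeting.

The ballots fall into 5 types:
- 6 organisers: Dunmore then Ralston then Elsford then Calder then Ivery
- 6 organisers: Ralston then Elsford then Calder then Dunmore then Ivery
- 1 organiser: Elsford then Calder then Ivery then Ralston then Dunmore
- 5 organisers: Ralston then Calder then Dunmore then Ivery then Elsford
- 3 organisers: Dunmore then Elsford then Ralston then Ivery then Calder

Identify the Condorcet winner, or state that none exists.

Ralston

Pairwise majorities:
Elsford vs Dunmore: 7 to 14, Dunmore.
Elsford vs Ralston: Elsford is ranked higher on 1+3 = 4 ballots, Ralston on 17. Ralston wins 17–4.
Elsford vs Ivery: Elsford is ranked higher on 6+6+1+3 = 16 ballots, Ivery on 5. Elsford wins 16–5.
Elsford vs Calder: 16 to 5, Elsford.
Dunmore vs Ralston: 6+3 = 9 for Dunmore, 12 for Ralston — Ralston by 12–9.
Dunmore vs Ivery: Dunmore is ranked higher on 6+6+5+3 = 20 ballots, Ivery on 1. Dunmore wins 20–1.
Dunmore vs Calder: 6+3 = 9 for Dunmore, 12 for Calder — Calder by 12–9.
Ralston vs Ivery: 6+6+5+3 = 20 for Ralston, 1 for Ivery — Ralston by 20–1.
Ralston vs Calder: 20 to 1, Ralston.
Ivery vs Calder: 3 to 18, Calder.
Ralston beats each of Elsford, Dunmore, Ivery, Calder — Ralston is the Condorcet winner.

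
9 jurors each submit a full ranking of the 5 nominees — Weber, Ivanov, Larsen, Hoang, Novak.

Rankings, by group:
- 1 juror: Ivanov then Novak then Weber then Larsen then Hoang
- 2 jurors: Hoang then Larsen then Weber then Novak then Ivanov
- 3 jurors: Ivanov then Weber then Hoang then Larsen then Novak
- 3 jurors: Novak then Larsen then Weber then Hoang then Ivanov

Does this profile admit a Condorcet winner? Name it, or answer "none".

none

Check each pair by majority over 9 ballots:
Weber vs Ivanov: 2+3 = 5 for Weber, 4 for Ivanov — Weber by 5–4.
Weber vs Larsen: Weber is ranked higher on 1+3 = 4 ballots, Larsen on 5. Larsen wins 5–4.
Weber vs Hoang: 7 to 2, Weber.
Weber vs Novak: 5 to 4, Weber.
Ivanov vs Larsen: Ivanov preferred on 1+3 = 4 ballots; Larsen wins 5–4.
Ivanov vs Hoang: 1+3 = 4 for Ivanov, 5 for Hoang — Hoang by 5–4.
Ivanov vs Novak: 4 to 5, Novak.
Larsen vs Hoang: 1+3 = 4 for Larsen, 5 for Hoang — Hoang by 5–4.
Larsen vs Novak: Larsen preferred on 2+3 = 5 ballots; Larsen wins 5–4.
Hoang vs Novak: 2+3 = 5 for Hoang, 4 for Novak — Hoang by 5–4.
Every nominee loses at least once (Weber loses to Larsen; Ivanov loses to Weber; Larsen loses to Hoang; Hoang loses to Weber; Novak loses to Weber). The majority relation contains the cycle Weber > Hoang > Larsen > Weber, so there is no Condorcet winner.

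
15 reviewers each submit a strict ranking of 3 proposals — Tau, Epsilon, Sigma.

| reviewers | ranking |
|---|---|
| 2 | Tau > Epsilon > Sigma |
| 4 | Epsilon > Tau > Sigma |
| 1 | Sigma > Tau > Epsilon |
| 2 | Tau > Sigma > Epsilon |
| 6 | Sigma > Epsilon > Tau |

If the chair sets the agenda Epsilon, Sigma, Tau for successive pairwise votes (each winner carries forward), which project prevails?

Tau

Round 1: Epsilon vs Sigma — 6–9, Sigma advances.
Round 2: Sigma vs Tau — 7–8, Tau advances.
Tau survives the agenda.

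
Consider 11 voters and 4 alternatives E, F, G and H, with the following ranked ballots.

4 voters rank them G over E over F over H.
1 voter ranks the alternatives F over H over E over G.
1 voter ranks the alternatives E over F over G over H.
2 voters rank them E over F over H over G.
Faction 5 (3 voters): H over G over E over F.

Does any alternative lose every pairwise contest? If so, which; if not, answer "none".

Head-to-head results (11 voters):
E vs F: E, 10–1.
E vs G: G, 7–4.
E vs H: 7 to 4, E.
F vs G: 4 to 7, G.
F vs H: F preferred on 4+1+1+2 = 8 ballots; F wins 8–3.
G–H: H 6–5.
Every alternative wins at least one matchup (E beats F; F beats H; G beats E; H beats G), so there is no Condorcet loser.

none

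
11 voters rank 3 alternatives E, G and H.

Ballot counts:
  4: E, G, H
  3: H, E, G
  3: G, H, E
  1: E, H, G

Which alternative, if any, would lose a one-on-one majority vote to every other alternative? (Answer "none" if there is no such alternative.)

Head-to-head results (11 voters):
E vs G: E preferred on 4+3+1 = 8 ballots; E wins 8–3.
E vs H: H wins 6–5.
G–H: G 7–4.
Each alternative has at least one pairwise win (E beats G; G beats H; H beats E) — no Condorcet loser.

none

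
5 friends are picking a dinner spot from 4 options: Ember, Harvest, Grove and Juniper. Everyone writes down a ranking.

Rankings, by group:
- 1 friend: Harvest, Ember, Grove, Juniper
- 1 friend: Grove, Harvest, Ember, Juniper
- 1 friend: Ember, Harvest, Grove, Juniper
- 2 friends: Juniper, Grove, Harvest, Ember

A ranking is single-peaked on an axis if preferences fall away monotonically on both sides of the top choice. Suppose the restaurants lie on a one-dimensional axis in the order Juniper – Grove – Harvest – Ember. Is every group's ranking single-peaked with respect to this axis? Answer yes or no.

Axis positions: Juniper=1, Grove=2, Harvest=3, Ember=4.
Group 1 (peak Harvest at position 3): ranking walks positions 3-4-2-1, expanding outward from the peak — single-peaked.
Group 2 (peak Grove at position 2): ranking walks positions 2-3-4-1, expanding outward from the peak — single-peaked.
Group 3 (peak Ember at position 4): ranking walks positions 4-3-2-1, expanding outward from the peak — single-peaked.
Group 4 (peak Juniper at position 1): ranking walks positions 1-2-3-4, expanding outward from the peak — single-peaked.
Every ranking is single-peaked on this axis.

yes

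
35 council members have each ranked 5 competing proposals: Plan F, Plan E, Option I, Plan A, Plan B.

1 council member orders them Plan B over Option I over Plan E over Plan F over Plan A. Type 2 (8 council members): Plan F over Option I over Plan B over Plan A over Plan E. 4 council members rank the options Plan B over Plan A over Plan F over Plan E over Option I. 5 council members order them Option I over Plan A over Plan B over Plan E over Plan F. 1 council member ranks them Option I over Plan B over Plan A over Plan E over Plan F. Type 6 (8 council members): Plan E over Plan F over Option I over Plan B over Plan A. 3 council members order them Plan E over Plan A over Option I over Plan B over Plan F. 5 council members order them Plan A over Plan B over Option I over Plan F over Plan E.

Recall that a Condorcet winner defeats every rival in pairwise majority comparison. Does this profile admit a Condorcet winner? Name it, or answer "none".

Check each pair by majority over 35 ballots:
Plan F vs Plan E: 8+4+5 = 17 for Plan F, 18 for Plan E — Plan E by 18–17.
Plan F vs Option I: Plan F is ranked higher on 8+4+8 = 20 ballots, Option I on 15. Plan F wins 20–15.
Plan F vs Plan A: Plan F preferred on 1+8+8 = 17 ballots; Plan A wins 18–17.
Plan F vs Plan B: 16 to 19, Plan B.
Plan E vs Option I: Plan E is ranked higher on 4+8+3 = 15 ballots, Option I on 20. Option I wins 20–15.
Plan E vs Plan A: 12 to 23, Plan A.
Plan E vs Plan B: Plan E is ranked higher on 8+3 = 11 ballots, Plan B on 24. Plan B wins 24–11.
Option I vs Plan A: Option I is ranked higher on 1+8+5+1+8 = 23 ballots, Plan A on 12. Option I wins 23–12.
Option I vs Plan B: Option I preferred on 8+5+1+8+3 = 25 ballots; Option I wins 25–10.
Plan A vs Plan B: Plan A is ranked higher on 5+3+5 = 13 ballots, Plan B on 22. Plan B wins 22–13.
Every option loses at least once (Plan F loses to Plan E; Plan E loses to Option I; Option I loses to Plan F; Plan A loses to Option I; Plan B loses to Option I). The majority relation contains the cycle Plan F beats Option I beats Plan E beats Plan F, so there is no Condorcet winner.

none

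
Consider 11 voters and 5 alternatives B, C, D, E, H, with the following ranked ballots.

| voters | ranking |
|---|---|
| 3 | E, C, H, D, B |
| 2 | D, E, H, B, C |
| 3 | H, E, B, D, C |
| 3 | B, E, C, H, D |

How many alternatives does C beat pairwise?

2

C against each rival (11 voters):
C vs B: 3 for C, 8 for B — B by 8–3.
C vs D: 3+3 = 6 for C, 5 for D — C by 6–5.
C vs E: C is ranked higher on 0 ballots, E on 11. E wins 11–0.
C vs H: 3+3 = 6 for C, 5 for H — C by 6–5.
C beats D, H; loses to B, E — 2 pairwise wins.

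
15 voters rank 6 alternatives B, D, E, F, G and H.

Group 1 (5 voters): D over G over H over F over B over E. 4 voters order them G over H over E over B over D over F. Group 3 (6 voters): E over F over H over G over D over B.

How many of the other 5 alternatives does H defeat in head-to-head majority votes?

H against each rival (15 voters):
H vs B: 5+4+6 = 15 for H, 0 for B — H by 15–0.
H vs D: H, 10–5.
H–E: H 9–6.
H–F: H 9–6.
H vs G: G wins 9–6.
H beats B, D, E, F; loses to G — 4 pairwise wins.

4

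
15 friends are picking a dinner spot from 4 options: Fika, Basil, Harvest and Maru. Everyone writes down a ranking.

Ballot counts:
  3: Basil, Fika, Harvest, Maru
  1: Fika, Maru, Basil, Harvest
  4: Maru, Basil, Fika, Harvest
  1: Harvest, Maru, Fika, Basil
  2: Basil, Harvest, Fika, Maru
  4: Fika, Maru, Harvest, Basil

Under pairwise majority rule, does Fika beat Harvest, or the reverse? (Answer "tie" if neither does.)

Fika

Ballots ranking Fika above Harvest: 3 + 1 + 4 + 4 = 12.
Ballots ranking Harvest above Fika: 15 − 12 = 3.
Fika wins the head-to-head 12–3.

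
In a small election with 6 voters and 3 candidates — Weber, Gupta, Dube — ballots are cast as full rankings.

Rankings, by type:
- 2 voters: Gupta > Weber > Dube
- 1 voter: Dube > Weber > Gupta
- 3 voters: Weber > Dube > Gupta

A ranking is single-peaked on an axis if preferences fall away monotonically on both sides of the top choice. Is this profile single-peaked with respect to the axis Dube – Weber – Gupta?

Axis positions: Dube=1, Weber=2, Gupta=3.
Type 1 (peak Gupta at position 3): ranking walks positions 3-2-1, expanding outward from the peak — single-peaked.
Type 2 (peak Dube at position 1): ranking walks positions 1-2-3, expanding outward from the peak — single-peaked.
Type 3 (peak Weber at position 2): ranking walks positions 2-1-3, expanding outward from the peak — single-peaked.
Every ranking is single-peaked on this axis.

yes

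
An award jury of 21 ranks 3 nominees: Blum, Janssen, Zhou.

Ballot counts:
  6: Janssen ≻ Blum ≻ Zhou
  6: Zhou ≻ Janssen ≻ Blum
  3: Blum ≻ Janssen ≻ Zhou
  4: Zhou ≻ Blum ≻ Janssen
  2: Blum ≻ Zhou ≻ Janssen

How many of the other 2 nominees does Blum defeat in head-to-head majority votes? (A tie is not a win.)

1

Blum against each rival (21 jurors):
Blum vs Janssen: 3+4+2 = 9 for Blum, 12 for Janssen — Janssen by 12–9.
Blum vs Zhou: Blum is ranked higher on 6+3+2 = 11 ballots, Zhou on 10. Blum wins 11–10.
Blum beats Zhou; loses to Janssen — 1 pairwise win.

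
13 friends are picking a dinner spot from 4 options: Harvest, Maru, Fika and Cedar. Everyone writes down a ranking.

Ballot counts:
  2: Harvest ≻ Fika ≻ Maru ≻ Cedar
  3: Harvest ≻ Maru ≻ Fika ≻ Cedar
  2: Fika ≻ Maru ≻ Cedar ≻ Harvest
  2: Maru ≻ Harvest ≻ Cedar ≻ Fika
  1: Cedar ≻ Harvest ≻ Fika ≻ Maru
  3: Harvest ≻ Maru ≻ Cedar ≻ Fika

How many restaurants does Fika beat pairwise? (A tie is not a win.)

1

Fika against each rival (13 friends):
Fika vs Harvest: 2 for Fika, 11 for Harvest — Harvest by 11–2.
Fika vs Maru: Maru wins 8–5.
Fika–Cedar: Fika 7–6.
Fika beats Cedar; loses to Harvest, Maru — 1 pairwise win.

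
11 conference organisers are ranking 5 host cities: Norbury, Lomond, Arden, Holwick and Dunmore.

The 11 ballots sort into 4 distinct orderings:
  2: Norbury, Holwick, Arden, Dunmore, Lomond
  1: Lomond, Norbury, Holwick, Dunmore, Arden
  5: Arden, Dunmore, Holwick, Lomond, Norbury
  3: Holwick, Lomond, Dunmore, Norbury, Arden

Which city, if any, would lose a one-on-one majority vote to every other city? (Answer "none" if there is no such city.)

none

Pairwise majorities:
Norbury vs Lomond: 2 to 9, Lomond.
Norbury vs Arden: Norbury wins 6–5.
Norbury vs Holwick: Holwick wins 8–3.
Norbury vs Dunmore: Norbury preferred on 2+1 = 3 ballots; Dunmore wins 8–3.
Lomond vs Arden: Lomond preferred on 1+3 = 4 ballots; Arden wins 7–4.
Lomond vs Holwick: Holwick, 10–1.
Lomond–Dunmore: Dunmore 7–4.
Arden–Holwick: Holwick 6–5.
Arden vs Dunmore: Arden wins 7–4.
Holwick vs Dunmore: Holwick wins 6–5.
Every city wins at least one matchup (Norbury beats Arden; Lomond beats Norbury; Arden beats Lomond; Holwick beats Norbury; Dunmore beats Norbury), so there is no Condorcet loser.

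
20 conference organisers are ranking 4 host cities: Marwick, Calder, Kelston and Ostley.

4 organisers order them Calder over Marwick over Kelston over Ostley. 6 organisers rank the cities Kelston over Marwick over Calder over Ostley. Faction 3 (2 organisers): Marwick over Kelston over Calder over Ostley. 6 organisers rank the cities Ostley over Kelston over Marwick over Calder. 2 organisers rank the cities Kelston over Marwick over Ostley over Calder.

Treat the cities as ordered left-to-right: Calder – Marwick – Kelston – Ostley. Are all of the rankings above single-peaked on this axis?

Axis positions: Calder=1, Marwick=2, Kelston=3, Ostley=4.
Faction 1 (peak Calder at position 1): ranking walks positions 1-2-3-4, expanding outward from the peak — single-peaked.
Faction 2 (peak Kelston at position 3): ranking walks positions 3-2-1-4, expanding outward from the peak — single-peaked.
Faction 3 (peak Marwick at position 2): ranking walks positions 2-3-1-4, expanding outward from the peak — single-peaked.
Faction 4 (peak Ostley at position 4): ranking walks positions 4-3-2-1, expanding outward from the peak — single-peaked.
Faction 5 (peak Kelston at position 3): ranking walks positions 3-2-4-1, expanding outward from the peak — single-peaked.
Every ranking is single-peaked on this axis.

yes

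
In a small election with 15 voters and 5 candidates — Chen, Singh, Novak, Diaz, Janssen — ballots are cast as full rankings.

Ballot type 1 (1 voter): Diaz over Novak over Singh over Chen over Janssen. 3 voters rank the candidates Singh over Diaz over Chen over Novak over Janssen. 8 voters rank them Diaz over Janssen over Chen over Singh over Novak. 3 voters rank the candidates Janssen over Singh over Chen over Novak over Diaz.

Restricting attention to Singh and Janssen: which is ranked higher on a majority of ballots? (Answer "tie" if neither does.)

Ballots ranking Singh above Janssen: 1 + 3 = 4.
Ballots ranking Janssen above Singh: 15 − 4 = 11.
Janssen wins the head-to-head 11–4.

Janssen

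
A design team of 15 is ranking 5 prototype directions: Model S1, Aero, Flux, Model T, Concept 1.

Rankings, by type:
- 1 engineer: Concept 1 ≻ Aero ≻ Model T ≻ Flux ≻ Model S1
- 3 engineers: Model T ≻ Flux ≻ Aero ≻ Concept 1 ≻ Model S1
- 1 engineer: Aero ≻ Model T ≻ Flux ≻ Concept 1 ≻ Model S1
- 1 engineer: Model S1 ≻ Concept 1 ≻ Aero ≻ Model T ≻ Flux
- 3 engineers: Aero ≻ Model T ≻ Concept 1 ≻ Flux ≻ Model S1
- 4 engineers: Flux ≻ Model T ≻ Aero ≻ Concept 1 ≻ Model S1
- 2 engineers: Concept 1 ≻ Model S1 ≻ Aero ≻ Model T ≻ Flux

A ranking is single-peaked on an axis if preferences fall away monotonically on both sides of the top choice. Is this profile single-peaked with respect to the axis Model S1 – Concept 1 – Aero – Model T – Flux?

yes

Axis positions: Model S1=1, Concept 1=2, Aero=3, Model T=4, Flux=5.
Type 1 (peak Concept 1 at position 2): ranking walks positions 2-3-4-5-1, expanding outward from the peak — single-peaked.
Type 2 (peak Model T at position 4): ranking walks positions 4-5-3-2-1, expanding outward from the peak — single-peaked.
Type 3 (peak Aero at position 3): ranking walks positions 3-4-5-2-1, expanding outward from the peak — single-peaked.
Type 4 (peak Model S1 at position 1): ranking walks positions 1-2-3-4-5, expanding outward from the peak — single-peaked.
Type 5 (peak Aero at position 3): ranking walks positions 3-4-2-5-1, expanding outward from the peak — single-peaked.
Type 6 (peak Flux at position 5): ranking walks positions 5-4-3-2-1, expanding outward from the peak — single-peaked.
Type 7 (peak Concept 1 at position 2): ranking walks positions 2-1-3-4-5, expanding outward from the peak — single-peaked.
Every ranking is single-peaked on this axis.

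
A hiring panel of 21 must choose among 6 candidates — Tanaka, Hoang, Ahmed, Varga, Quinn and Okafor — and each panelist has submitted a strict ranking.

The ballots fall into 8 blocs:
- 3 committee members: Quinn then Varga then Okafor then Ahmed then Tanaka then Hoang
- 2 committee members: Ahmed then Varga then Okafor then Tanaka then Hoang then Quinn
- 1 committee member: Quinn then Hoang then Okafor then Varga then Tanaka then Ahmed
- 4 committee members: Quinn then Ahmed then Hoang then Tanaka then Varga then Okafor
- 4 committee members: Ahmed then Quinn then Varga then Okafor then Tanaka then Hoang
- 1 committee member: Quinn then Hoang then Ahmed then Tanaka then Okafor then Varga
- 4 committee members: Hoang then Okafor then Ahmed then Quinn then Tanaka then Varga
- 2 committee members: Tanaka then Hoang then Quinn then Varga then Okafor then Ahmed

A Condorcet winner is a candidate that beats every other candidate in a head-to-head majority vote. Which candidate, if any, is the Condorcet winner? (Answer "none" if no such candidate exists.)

Pairwise majorities:
Tanaka vs Hoang: Tanaka preferred on 3+2+4+2 = 11 ballots; Tanaka wins 11–10.
Tanaka vs Ahmed: 3 to 18, Ahmed.
Tanaka vs Varga: 11 to 10, Tanaka.
Tanaka vs Quinn: Tanaka preferred on 2+2 = 4 ballots; Quinn wins 17–4.
Tanaka vs Okafor: 7 to 14, Okafor.
Hoang vs Ahmed: 1+1+4+2 = 8 for Hoang, 13 for Ahmed — Ahmed by 13–8.
Hoang vs Varga: Hoang preferred on 1+4+1+4+2 = 12 ballots; Hoang wins 12–9.
Hoang vs Quinn: Hoang is ranked higher on 2+4+2 = 8 ballots, Quinn on 13. Quinn wins 13–8.
Hoang vs Okafor: Hoang is ranked higher on 1+4+1+4+2 = 12 ballots, Okafor on 9. Hoang wins 12–9.
Ahmed vs Varga: Ahmed preferred on 2+4+4+1+4 = 15 ballots; Ahmed wins 15–6.
Ahmed vs Quinn: Ahmed is ranked higher on 2+4+4 = 10 ballots, Quinn on 11. Quinn wins 11–10.
Ahmed vs Okafor: Ahmed is ranked higher on 2+4+4+1 = 11 ballots, Okafor on 10. Ahmed wins 11–10.
Varga vs Quinn: 2 to 19, Quinn.
Varga vs Okafor: 15 to 6, Varga.
Quinn vs Okafor: Quinn preferred on 3+1+4+4+1+2 = 15 ballots; Quinn wins 15–6.
Quinn defeats every rival head-to-head and is the Condorcet winner.

Quinn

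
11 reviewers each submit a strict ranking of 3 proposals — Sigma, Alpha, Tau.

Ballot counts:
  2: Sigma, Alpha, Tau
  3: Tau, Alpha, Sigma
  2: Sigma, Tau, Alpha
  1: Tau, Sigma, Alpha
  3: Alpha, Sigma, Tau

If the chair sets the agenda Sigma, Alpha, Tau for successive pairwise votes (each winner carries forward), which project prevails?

Round 1: Sigma vs Alpha — 5–6, Alpha advances.
Round 2: Alpha vs Tau — 5–6, Tau advances.
Tau survives the agenda.

Tau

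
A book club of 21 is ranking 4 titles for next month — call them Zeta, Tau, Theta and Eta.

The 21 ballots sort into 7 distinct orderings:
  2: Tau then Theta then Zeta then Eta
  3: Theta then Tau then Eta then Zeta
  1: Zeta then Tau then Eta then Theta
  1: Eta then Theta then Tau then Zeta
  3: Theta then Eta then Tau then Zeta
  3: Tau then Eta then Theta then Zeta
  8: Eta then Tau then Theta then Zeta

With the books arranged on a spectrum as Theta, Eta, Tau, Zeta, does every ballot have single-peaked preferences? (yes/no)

Axis positions: Theta=1, Eta=2, Tau=3, Zeta=4.
Type 1: ranking walks positions 3-1-4-2; Theta is ranked above Eta even though Eta lies between Theta and the peak Tau on the axis — preferences dip and rise again. Not single-peaked.
Type 2: ranking walks positions 1-3-2-4; Tau is ranked above Eta even though Eta lies between Tau and the peak Theta on the axis — preferences dip and rise again. Not single-peaked.
Type 3 (peak Zeta at position 4): ranking walks positions 4-3-2-1, expanding outward from the peak — single-peaked.
Type 4 (peak Eta at position 2): ranking walks positions 2-1-3-4, expanding outward from the peak — single-peaked.
Type 5 (peak Theta at position 1): ranking walks positions 1-2-3-4, expanding outward from the peak — single-peaked.
Type 6 (peak Tau at position 3): ranking walks positions 3-2-1-4, expanding outward from the peak — single-peaked.
Type 7 (peak Eta at position 2): ranking walks positions 2-3-1-4, expanding outward from the peak — single-peaked.
Type 1 violates single-peakedness, so the profile is not single-peaked on this axis.

no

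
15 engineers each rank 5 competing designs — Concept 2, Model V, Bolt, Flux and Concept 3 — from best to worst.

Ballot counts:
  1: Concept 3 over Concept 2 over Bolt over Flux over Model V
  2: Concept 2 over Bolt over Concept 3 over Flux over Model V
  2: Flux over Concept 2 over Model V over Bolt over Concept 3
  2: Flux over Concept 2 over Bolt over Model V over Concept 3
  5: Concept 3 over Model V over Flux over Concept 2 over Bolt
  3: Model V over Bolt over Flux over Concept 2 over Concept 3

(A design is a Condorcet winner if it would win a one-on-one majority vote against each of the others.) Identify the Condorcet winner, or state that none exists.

Check each pair by majority over 15 ballots:
Concept 2 vs Model V: 7 to 8, Model V.
Concept 2 vs Bolt: 12 to 3, Concept 2.
Concept 2 vs Flux: Concept 2 preferred on 1+2 = 3 ballots; Flux wins 12–3.
Concept 2 vs Concept 3: 9 to 6, Concept 2.
Model V vs Bolt: Model V is ranked higher on 2+5+3 = 10 ballots, Bolt on 5. Model V wins 10–5.
Model V vs Flux: Model V preferred on 5+3 = 8 ballots; Model V wins 8–7.
Model V vs Concept 3: Model V is ranked higher on 2+2+3 = 7 ballots, Concept 3 on 8. Concept 3 wins 8–7.
Bolt vs Flux: Bolt preferred on 1+2+3 = 6 ballots; Flux wins 9–6.
Bolt vs Concept 3: 2+2+2+3 = 9 for Bolt, 6 for Concept 3 — Bolt by 9–6.
Flux vs Concept 3: 2+2+3 = 7 for Flux, 8 for Concept 3 — Concept 3 by 8–7.
Each design drops at least one matchup (Concept 2 loses to Model V; Model V loses to Concept 3; Bolt loses to Concept 2; Flux loses to Model V; Concept 3 loses to Concept 2); the cycle Concept 2 > Concept 3 > Model V > Concept 2 rules out a Condorcet winner.

none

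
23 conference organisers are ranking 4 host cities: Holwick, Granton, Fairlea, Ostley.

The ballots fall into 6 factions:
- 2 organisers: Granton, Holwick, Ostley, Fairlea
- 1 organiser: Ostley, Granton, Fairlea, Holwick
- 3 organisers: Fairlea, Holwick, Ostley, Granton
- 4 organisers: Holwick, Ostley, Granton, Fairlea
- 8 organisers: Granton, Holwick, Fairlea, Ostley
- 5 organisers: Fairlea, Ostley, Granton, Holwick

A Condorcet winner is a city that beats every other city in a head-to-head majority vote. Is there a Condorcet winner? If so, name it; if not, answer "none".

none

Check each pair by majority over 23 ballots:
Holwick vs Granton: Holwick is ranked higher on 3+4 = 7 ballots, Granton on 16. Granton wins 16–7.
Holwick vs Fairlea: Holwick wins 14–9.
Holwick–Ostley: Holwick 17–6.
Granton vs Fairlea: Granton, 15–8.
Granton vs Ostley: Granton preferred on 2+8 = 10 ballots; Ostley wins 13–10.
Fairlea vs Ostley: Fairlea is ranked higher on 3+8+5 = 16 ballots, Ostley on 7. Fairlea wins 16–7.
No city is unbeaten: Holwick loses to Granton; Granton loses to Ostley; Fairlea loses to Holwick; Ostley loses to Holwick. In particular Holwick beats Ostley beats Granton beats Holwick is a majority cycle — no Condorcet winner exists.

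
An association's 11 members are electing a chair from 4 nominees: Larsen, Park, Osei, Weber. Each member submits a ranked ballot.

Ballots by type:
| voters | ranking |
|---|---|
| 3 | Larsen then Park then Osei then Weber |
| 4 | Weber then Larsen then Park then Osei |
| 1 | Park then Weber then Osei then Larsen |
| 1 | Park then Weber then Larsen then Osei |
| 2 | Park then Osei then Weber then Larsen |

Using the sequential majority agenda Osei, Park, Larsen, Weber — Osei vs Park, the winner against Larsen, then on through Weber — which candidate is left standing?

Round 1: Osei vs Park — 0–11, Park advances.
Round 2: Park vs Larsen — 4–7, Larsen advances.
Round 3: Larsen vs Weber — 3–8, Weber advances.
The agenda winner is Weber.

Weber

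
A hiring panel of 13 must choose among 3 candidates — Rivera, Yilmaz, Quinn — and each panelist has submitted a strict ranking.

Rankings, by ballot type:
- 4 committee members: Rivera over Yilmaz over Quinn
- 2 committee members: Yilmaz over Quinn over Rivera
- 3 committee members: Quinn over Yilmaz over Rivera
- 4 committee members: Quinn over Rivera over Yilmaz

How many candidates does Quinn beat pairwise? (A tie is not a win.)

Quinn against each rival (13 committee members):
Quinn vs Rivera: 9 to 4, Quinn.
Quinn vs Yilmaz: Quinn wins 7–6.
Quinn beats Rivera, Yilmaz — 2 pairwise wins.

2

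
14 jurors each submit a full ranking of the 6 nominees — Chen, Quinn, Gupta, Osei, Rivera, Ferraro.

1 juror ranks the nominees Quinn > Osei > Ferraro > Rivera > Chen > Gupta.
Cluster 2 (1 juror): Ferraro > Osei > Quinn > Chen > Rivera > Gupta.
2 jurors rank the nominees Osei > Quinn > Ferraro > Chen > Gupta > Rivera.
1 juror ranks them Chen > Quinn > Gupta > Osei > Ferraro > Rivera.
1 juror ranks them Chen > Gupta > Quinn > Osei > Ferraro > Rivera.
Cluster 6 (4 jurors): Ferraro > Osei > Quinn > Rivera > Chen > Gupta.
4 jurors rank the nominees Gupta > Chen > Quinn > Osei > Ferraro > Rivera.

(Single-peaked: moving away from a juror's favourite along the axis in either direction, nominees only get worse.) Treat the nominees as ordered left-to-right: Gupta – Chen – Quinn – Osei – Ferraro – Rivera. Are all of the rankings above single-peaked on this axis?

Axis positions: Gupta=1, Chen=2, Quinn=3, Osei=4, Ferraro=5, Rivera=6.
Cluster 1 (peak Quinn at position 3): ranking walks positions 3-4-5-6-2-1, expanding outward from the peak — single-peaked.
Cluster 2 (peak Ferraro at position 5): ranking walks positions 5-4-3-2-6-1, expanding outward from the peak — single-peaked.
Cluster 3 (peak Osei at position 4): ranking walks positions 4-3-5-2-1-6, expanding outward from the peak — single-peaked.
Cluster 4 (peak Chen at position 2): ranking walks positions 2-3-1-4-5-6, expanding outward from the peak — single-peaked.
Cluster 5 (peak Chen at position 2): ranking walks positions 2-1-3-4-5-6, expanding outward from the peak — single-peaked.
Cluster 6 (peak Ferraro at position 5): ranking walks positions 5-4-3-6-2-1, expanding outward from the peak — single-peaked.
Cluster 7 (peak Gupta at position 1): ranking walks positions 1-2-3-4-5-6, expanding outward from the peak — single-peaked.
Every ranking is single-peaked on this axis.

yes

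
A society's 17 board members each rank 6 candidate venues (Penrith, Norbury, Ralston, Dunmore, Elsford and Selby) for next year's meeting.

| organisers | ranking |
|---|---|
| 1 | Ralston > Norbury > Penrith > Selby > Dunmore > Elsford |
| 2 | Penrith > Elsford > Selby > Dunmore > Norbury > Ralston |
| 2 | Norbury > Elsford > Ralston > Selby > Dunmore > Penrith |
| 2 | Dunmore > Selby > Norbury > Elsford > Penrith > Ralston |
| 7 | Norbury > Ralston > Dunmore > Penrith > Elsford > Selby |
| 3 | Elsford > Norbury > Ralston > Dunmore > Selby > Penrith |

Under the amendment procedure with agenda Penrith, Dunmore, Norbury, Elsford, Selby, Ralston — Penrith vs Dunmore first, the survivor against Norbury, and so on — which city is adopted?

Round 1: Penrith vs Dunmore — 3–14, Dunmore advances.
Round 2: Dunmore vs Norbury — 4–13, Norbury advances.
Round 3: Norbury vs Elsford — 12–5, Norbury advances.
Round 4: Norbury vs Selby — 13–4, Norbury advances.
Round 5: Norbury vs Ralston — 16–1, Norbury advances.
Norbury survives the agenda.

Norbury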